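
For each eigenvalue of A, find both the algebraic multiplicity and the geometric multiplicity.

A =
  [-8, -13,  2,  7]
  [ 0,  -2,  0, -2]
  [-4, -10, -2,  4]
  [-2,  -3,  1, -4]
λ = -4: alg = 4, geom = 2

Step 1 — factor the characteristic polynomial to read off the algebraic multiplicities:
  χ_A(x) = (x + 4)^4

Step 2 — compute geometric multiplicities via the rank-nullity identity g(λ) = n − rank(A − λI):
  rank(A − (-4)·I) = 2, so dim ker(A − (-4)·I) = n − 2 = 2

Summary:
  λ = -4: algebraic multiplicity = 4, geometric multiplicity = 2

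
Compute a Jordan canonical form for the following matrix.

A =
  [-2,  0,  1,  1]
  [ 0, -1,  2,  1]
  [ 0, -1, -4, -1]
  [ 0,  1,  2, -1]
J_2(-2) ⊕ J_2(-2)

The characteristic polynomial is
  det(x·I − A) = x^4 + 8*x^3 + 24*x^2 + 32*x + 16 = (x + 2)^4

Eigenvalues and multiplicities (the geometric multiplicity of λ is n − rank(A − λI), which equals the number of Jordan blocks for λ):
  λ = -2: algebraic multiplicity = 4, geometric multiplicity = 2

Determining the block sizes for each eigenvalue:
  λ = -2: with am = 4 and gm = 2, the partition is not yet determined (e.g. several partitions of 4 into 2 parts exist). Let N = A − (-2)·I. Computing rank(N^1) = 2, rank(N^2) = 0; the number of blocks of size ≥ j is rank(N^{j−1}) − rank(N^j), giving [2, 2]. So we have 2 block(s) of size 2 → block sizes [2, 2]

Assembling the blocks gives a Jordan form
J =
  [-2,  1,  0,  0]
  [ 0, -2,  0,  0]
  [ 0,  0, -2,  1]
  [ 0,  0,  0, -2]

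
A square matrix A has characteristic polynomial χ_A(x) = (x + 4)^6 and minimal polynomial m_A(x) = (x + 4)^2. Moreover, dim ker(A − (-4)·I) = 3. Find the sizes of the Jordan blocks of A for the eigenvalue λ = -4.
Block sizes for λ = -4: [2, 2, 2]

Step 1 — from the characteristic polynomial, algebraic multiplicity of λ = -4 is 6. From dim ker(A − (-4)·I) = 3, there are exactly 3 Jordan blocks for λ = -4.
Step 2 — from the minimal polynomial, the factor (x + 4)^2 tells us the largest block for λ = -4 has size 2.
Step 3 — with total size 6, 3 blocks, and largest block 2, the block sizes (in nonincreasing order) are [2, 2, 2].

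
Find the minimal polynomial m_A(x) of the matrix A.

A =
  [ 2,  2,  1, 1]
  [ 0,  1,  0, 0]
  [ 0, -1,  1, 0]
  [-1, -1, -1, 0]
x^2 - 2*x + 1

The characteristic polynomial is χ_A(x) = (x - 1)^4, so the eigenvalues are known. The minimal polynomial is
  m_A(x) = Π_λ (x − λ)^{k_λ}
where k_λ is the size of the *largest* Jordan block for λ (equivalently, the smallest k with (A − λI)^k v = 0 for every generalised eigenvector v of λ).

  λ = 1: largest Jordan block has size 2, contributing (x − 1)^2

So m_A(x) = (x - 1)^2 = x^2 - 2*x + 1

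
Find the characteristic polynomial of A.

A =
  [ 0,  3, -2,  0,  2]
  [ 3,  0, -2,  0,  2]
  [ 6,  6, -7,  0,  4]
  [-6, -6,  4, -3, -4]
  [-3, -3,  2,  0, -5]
x^5 + 15*x^4 + 90*x^3 + 270*x^2 + 405*x + 243

Expanding det(x·I − A) (e.g. by cofactor expansion or by noting that A is similar to its Jordan form J, which has the same characteristic polynomial as A) gives
  χ_A(x) = x^5 + 15*x^4 + 90*x^3 + 270*x^2 + 405*x + 243
which factors as (x + 3)^5. The eigenvalues (with algebraic multiplicities) are λ = -3 with multiplicity 5.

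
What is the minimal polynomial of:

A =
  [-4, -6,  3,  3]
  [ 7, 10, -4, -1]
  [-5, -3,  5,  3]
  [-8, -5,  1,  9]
x^2 - 10*x + 25

The characteristic polynomial is χ_A(x) = (x - 5)^4, so the eigenvalues are known. The minimal polynomial is
  m_A(x) = Π_λ (x − λ)^{k_λ}
where k_λ is the size of the *largest* Jordan block for λ (equivalently, the smallest k with (A − λI)^k v = 0 for every generalised eigenvector v of λ).

  λ = 5: largest Jordan block has size 2, contributing (x − 5)^2

So m_A(x) = (x - 5)^2 = x^2 - 10*x + 25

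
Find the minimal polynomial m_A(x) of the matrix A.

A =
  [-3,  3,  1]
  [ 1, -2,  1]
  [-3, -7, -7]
x^3 + 12*x^2 + 48*x + 64

The characteristic polynomial is χ_A(x) = (x + 4)^3, so the eigenvalues are known. The minimal polynomial is
  m_A(x) = Π_λ (x − λ)^{k_λ}
where k_λ is the size of the *largest* Jordan block for λ (equivalently, the smallest k with (A − λI)^k v = 0 for every generalised eigenvector v of λ).

  λ = -4: largest Jordan block has size 3, contributing (x + 4)^3

So m_A(x) = (x + 4)^3 = x^3 + 12*x^2 + 48*x + 64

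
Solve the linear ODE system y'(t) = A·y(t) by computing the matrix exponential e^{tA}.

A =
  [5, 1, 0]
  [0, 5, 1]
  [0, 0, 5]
e^{tA} =
  [exp(5*t), t*exp(5*t), t^2*exp(5*t)/2]
  [0, exp(5*t), t*exp(5*t)]
  [0, 0, exp(5*t)]

Strategy: write A = P · J · P⁻¹ where J is a Jordan canonical form, so e^{tA} = P · e^{tJ} · P⁻¹, and e^{tJ} can be computed block-by-block.

A has Jordan form
J =
  [5, 1, 0]
  [0, 5, 1]
  [0, 0, 5]
(up to reordering of blocks).

Per-block formulas:
  For a 3×3 Jordan block J_3(5): exp(t · J_3(5)) = e^(5t)·(I + t·N + (t^2/2)·N^2), where N is the 3×3 nilpotent shift.

After assembling e^{tJ} and conjugating by P, we get:

e^{tA} =
  [exp(5*t), t*exp(5*t), t^2*exp(5*t)/2]
  [0, exp(5*t), t*exp(5*t)]
  [0, 0, exp(5*t)]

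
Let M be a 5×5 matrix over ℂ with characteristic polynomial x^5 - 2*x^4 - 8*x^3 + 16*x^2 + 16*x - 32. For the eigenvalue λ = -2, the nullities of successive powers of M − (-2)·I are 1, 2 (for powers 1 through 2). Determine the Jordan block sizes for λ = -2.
Block sizes for λ = -2: [2]

From the dimensions of kernels of powers, the number of Jordan blocks of size at least j is d_j − d_{j−1} where d_j = dim ker(N^j) (with d_0 = 0). Computing the differences gives [1, 1].
The number of blocks of size exactly k is (#blocks of size ≥ k) − (#blocks of size ≥ k + 1), so the partition is: 1 block(s) of size 2.
In nonincreasing order the block sizes are [2].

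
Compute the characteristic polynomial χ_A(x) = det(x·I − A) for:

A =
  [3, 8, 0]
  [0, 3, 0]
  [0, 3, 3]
x^3 - 9*x^2 + 27*x - 27

Expanding det(x·I − A) (e.g. by cofactor expansion or by noting that A is similar to its Jordan form J, which has the same characteristic polynomial as A) gives
  χ_A(x) = x^3 - 9*x^2 + 27*x - 27
which factors as (x - 3)^3. The eigenvalues (with algebraic multiplicities) are λ = 3 with multiplicity 3.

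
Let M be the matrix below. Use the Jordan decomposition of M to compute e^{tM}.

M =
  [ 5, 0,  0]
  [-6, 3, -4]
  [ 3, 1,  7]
e^{tM} =
  [exp(5*t), 0, 0]
  [-6*t*exp(5*t), -2*t*exp(5*t) + exp(5*t), -4*t*exp(5*t)]
  [3*t*exp(5*t), t*exp(5*t), 2*t*exp(5*t) + exp(5*t)]

Strategy: write M = P · J · P⁻¹ where J is a Jordan canonical form, so e^{tM} = P · e^{tJ} · P⁻¹, and e^{tJ} can be computed block-by-block.

M has Jordan form
J =
  [5, 1, 0]
  [0, 5, 0]
  [0, 0, 5]
(up to reordering of blocks).

Per-block formulas:
  For a 2×2 Jordan block J_2(5): exp(t · J_2(5)) = e^(5t)·(I + t·N), where N is the 2×2 nilpotent shift.
  For a 1×1 block at λ = 5: exp(t · [5]) = [e^(5t)].

After assembling e^{tJ} and conjugating by P, we get:

e^{tM} =
  [exp(5*t), 0, 0]
  [-6*t*exp(5*t), -2*t*exp(5*t) + exp(5*t), -4*t*exp(5*t)]
  [3*t*exp(5*t), t*exp(5*t), 2*t*exp(5*t) + exp(5*t)]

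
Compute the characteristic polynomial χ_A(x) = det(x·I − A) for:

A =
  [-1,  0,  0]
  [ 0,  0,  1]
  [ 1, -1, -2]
x^3 + 3*x^2 + 3*x + 1

Expanding det(x·I − A) (e.g. by cofactor expansion or by noting that A is similar to its Jordan form J, which has the same characteristic polynomial as A) gives
  χ_A(x) = x^3 + 3*x^2 + 3*x + 1
which factors as (x + 1)^3. The eigenvalues (with algebraic multiplicities) are λ = -1 with multiplicity 3.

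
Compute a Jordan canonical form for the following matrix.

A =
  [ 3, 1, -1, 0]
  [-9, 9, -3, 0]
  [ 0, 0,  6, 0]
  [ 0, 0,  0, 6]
J_2(6) ⊕ J_1(6) ⊕ J_1(6)

The characteristic polynomial is
  det(x·I − A) = x^4 - 24*x^3 + 216*x^2 - 864*x + 1296 = (x - 6)^4

Eigenvalues and multiplicities (the geometric multiplicity of λ is n − rank(A − λI), which equals the number of Jordan blocks for λ):
  λ = 6: algebraic multiplicity = 4, geometric multiplicity = 3

Determining the block sizes for each eigenvalue:
  λ = 6: 3 blocks summing to 4 forces exactly one block of size 2 and the rest size 1 → block sizes [2, 1, 1]

Assembling the blocks gives a Jordan form
J =
  [6, 1, 0, 0]
  [0, 6, 0, 0]
  [0, 0, 6, 0]
  [0, 0, 0, 6]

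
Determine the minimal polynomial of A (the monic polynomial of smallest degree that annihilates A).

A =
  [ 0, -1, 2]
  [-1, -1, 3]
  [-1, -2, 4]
x^3 - 3*x^2 + 3*x - 1

The characteristic polynomial is χ_A(x) = (x - 1)^3, so the eigenvalues are known. The minimal polynomial is
  m_A(x) = Π_λ (x − λ)^{k_λ}
where k_λ is the size of the *largest* Jordan block for λ (equivalently, the smallest k with (A − λI)^k v = 0 for every generalised eigenvector v of λ).

  λ = 1: largest Jordan block has size 3, contributing (x − 1)^3

So m_A(x) = (x - 1)^3 = x^3 - 3*x^2 + 3*x - 1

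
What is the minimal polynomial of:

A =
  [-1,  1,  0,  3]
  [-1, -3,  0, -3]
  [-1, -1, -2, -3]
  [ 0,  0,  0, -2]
x^2 + 4*x + 4

The characteristic polynomial is χ_A(x) = (x + 2)^4, so the eigenvalues are known. The minimal polynomial is
  m_A(x) = Π_λ (x − λ)^{k_λ}
where k_λ is the size of the *largest* Jordan block for λ (equivalently, the smallest k with (A − λI)^k v = 0 for every generalised eigenvector v of λ).

  λ = -2: largest Jordan block has size 2, contributing (x + 2)^2

So m_A(x) = (x + 2)^2 = x^2 + 4*x + 4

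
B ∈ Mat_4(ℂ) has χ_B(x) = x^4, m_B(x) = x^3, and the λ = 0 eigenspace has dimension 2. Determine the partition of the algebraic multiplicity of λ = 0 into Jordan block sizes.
Block sizes for λ = 0: [3, 1]

Step 1 — from the characteristic polynomial, algebraic multiplicity of λ = 0 is 4. From dim ker(B − (0)·I) = 2, there are exactly 2 Jordan blocks for λ = 0.
Step 2 — from the minimal polynomial, the factor (x − 0)^3 tells us the largest block for λ = 0 has size 3.
Step 3 — with total size 4, 2 blocks, and largest block 3, the block sizes (in nonincreasing order) are [3, 1].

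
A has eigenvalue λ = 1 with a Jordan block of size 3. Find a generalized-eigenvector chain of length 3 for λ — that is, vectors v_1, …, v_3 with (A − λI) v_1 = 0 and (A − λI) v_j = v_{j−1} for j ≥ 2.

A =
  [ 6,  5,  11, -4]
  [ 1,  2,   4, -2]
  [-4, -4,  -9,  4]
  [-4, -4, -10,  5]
A Jordan chain for λ = 1 of length 3:
v_1 = (2, -2, 0, 0)ᵀ
v_2 = (5, 1, -4, -4)ᵀ
v_3 = (1, 0, 0, 0)ᵀ

Let N = A − (1)·I. We want v_3 with N^3 v_3 = 0 but N^2 v_3 ≠ 0; then v_{j-1} := N · v_j for j = 3, …, 2.

Pick v_3 = (1, 0, 0, 0)ᵀ.
Then v_2 = N · v_3 = (5, 1, -4, -4)ᵀ.
Then v_1 = N · v_2 = (2, -2, 0, 0)ᵀ.

Sanity check: (A − (1)·I) v_1 = (0, 0, 0, 0)ᵀ = 0. ✓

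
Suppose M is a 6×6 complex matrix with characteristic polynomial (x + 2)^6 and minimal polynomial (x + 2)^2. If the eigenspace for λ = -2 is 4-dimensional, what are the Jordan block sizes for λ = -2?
Block sizes for λ = -2: [2, 2, 1, 1]

Step 1 — from the characteristic polynomial, algebraic multiplicity of λ = -2 is 6. From dim ker(M − (-2)·I) = 4, there are exactly 4 Jordan blocks for λ = -2.
Step 2 — from the minimal polynomial, the factor (x + 2)^2 tells us the largest block for λ = -2 has size 2.
Step 3 — with total size 6, 4 blocks, and largest block 2, the block sizes (in nonincreasing order) are [2, 2, 1, 1].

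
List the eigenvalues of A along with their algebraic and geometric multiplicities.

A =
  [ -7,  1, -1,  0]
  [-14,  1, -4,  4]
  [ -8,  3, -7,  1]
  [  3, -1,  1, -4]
λ = -5: alg = 1, geom = 1; λ = -4: alg = 3, geom = 1

Step 1 — factor the characteristic polynomial to read off the algebraic multiplicities:
  χ_A(x) = (x + 4)^3*(x + 5)

Step 2 — compute geometric multiplicities via the rank-nullity identity g(λ) = n − rank(A − λI):
  rank(A − (-5)·I) = 3, so dim ker(A − (-5)·I) = n − 3 = 1
  rank(A − (-4)·I) = 3, so dim ker(A − (-4)·I) = n − 3 = 1

Summary:
  λ = -5: algebraic multiplicity = 1, geometric multiplicity = 1
  λ = -4: algebraic multiplicity = 3, geometric multiplicity = 1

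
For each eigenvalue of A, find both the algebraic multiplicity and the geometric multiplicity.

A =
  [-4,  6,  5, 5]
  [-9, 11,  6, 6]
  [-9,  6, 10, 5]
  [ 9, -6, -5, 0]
λ = 2: alg = 1, geom = 1; λ = 5: alg = 3, geom = 2

Step 1 — factor the characteristic polynomial to read off the algebraic multiplicities:
  χ_A(x) = (x - 5)^3*(x - 2)

Step 2 — compute geometric multiplicities via the rank-nullity identity g(λ) = n − rank(A − λI):
  rank(A − (2)·I) = 3, so dim ker(A − (2)·I) = n − 3 = 1
  rank(A − (5)·I) = 2, so dim ker(A − (5)·I) = n − 2 = 2

Summary:
  λ = 2: algebraic multiplicity = 1, geometric multiplicity = 1
  λ = 5: algebraic multiplicity = 3, geometric multiplicity = 2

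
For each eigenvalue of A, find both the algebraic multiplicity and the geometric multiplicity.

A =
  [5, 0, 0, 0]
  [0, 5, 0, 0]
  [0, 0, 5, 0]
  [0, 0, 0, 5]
λ = 5: alg = 4, geom = 4

Step 1 — factor the characteristic polynomial to read off the algebraic multiplicities:
  χ_A(x) = (x - 5)^4

Step 2 — compute geometric multiplicities via the rank-nullity identity g(λ) = n − rank(A − λI):
  rank(A − (5)·I) = 0, so dim ker(A − (5)·I) = n − 0 = 4

Summary:
  λ = 5: algebraic multiplicity = 4, geometric multiplicity = 4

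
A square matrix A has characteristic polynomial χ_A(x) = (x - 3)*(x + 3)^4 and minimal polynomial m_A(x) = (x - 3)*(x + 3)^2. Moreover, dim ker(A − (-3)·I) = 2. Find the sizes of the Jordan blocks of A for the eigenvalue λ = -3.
Block sizes for λ = -3: [2, 2]

Step 1 — from the characteristic polynomial, algebraic multiplicity of λ = -3 is 4. From dim ker(A − (-3)·I) = 2, there are exactly 2 Jordan blocks for λ = -3.
Step 2 — from the minimal polynomial, the factor (x + 3)^2 tells us the largest block for λ = -3 has size 2.
Step 3 — with total size 4, 2 blocks, and largest block 2, the block sizes (in nonincreasing order) are [2, 2].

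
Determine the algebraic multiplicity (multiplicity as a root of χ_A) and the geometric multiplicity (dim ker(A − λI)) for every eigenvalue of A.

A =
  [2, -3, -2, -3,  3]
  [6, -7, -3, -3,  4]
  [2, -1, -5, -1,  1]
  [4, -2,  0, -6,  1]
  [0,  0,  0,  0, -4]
λ = -4: alg = 5, geom = 2

Step 1 — factor the characteristic polynomial to read off the algebraic multiplicities:
  χ_A(x) = (x + 4)^5

Step 2 — compute geometric multiplicities via the rank-nullity identity g(λ) = n − rank(A − λI):
  rank(A − (-4)·I) = 3, so dim ker(A − (-4)·I) = n − 3 = 2

Summary:
  λ = -4: algebraic multiplicity = 5, geometric multiplicity = 2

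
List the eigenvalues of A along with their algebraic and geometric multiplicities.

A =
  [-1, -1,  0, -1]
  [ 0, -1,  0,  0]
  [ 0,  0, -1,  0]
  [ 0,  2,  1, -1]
λ = -1: alg = 4, geom = 2

Step 1 — factor the characteristic polynomial to read off the algebraic multiplicities:
  χ_A(x) = (x + 1)^4

Step 2 — compute geometric multiplicities via the rank-nullity identity g(λ) = n − rank(A − λI):
  rank(A − (-1)·I) = 2, so dim ker(A − (-1)·I) = n − 2 = 2

Summary:
  λ = -1: algebraic multiplicity = 4, geometric multiplicity = 2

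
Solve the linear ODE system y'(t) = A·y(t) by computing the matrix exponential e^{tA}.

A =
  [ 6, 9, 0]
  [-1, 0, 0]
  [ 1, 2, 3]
e^{tA} =
  [3*t*exp(3*t) + exp(3*t), 9*t*exp(3*t), 0]
  [-t*exp(3*t), -3*t*exp(3*t) + exp(3*t), 0]
  [t^2*exp(3*t)/2 + t*exp(3*t), 3*t^2*exp(3*t)/2 + 2*t*exp(3*t), exp(3*t)]

Strategy: write A = P · J · P⁻¹ where J is a Jordan canonical form, so e^{tA} = P · e^{tJ} · P⁻¹, and e^{tJ} can be computed block-by-block.

A has Jordan form
J =
  [3, 1, 0]
  [0, 3, 1]
  [0, 0, 3]
(up to reordering of blocks).

Per-block formulas:
  For a 3×3 Jordan block J_3(3): exp(t · J_3(3)) = e^(3t)·(I + t·N + (t^2/2)·N^2), where N is the 3×3 nilpotent shift.

After assembling e^{tJ} and conjugating by P, we get:

e^{tA} =
  [3*t*exp(3*t) + exp(3*t), 9*t*exp(3*t), 0]
  [-t*exp(3*t), -3*t*exp(3*t) + exp(3*t), 0]
  [t^2*exp(3*t)/2 + t*exp(3*t), 3*t^2*exp(3*t)/2 + 2*t*exp(3*t), exp(3*t)]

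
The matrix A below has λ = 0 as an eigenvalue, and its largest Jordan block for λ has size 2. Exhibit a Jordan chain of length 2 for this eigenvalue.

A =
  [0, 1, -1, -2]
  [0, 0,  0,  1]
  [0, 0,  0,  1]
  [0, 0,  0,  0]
A Jordan chain for λ = 0 of length 2:
v_1 = (1, 0, 0, 0)ᵀ
v_2 = (0, 1, 0, 0)ᵀ

Let N = A − (0)·I. We want v_2 with N^2 v_2 = 0 but N^1 v_2 ≠ 0; then v_{j-1} := N · v_j for j = 2, …, 2.

Pick v_2 = (0, 1, 0, 0)ᵀ.
Then v_1 = N · v_2 = (1, 0, 0, 0)ᵀ.

Sanity check: (A − (0)·I) v_1 = (0, 0, 0, 0)ᵀ = 0. ✓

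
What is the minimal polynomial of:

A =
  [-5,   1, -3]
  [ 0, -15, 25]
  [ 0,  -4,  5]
x^3 + 15*x^2 + 75*x + 125

The characteristic polynomial is χ_A(x) = (x + 5)^3, so the eigenvalues are known. The minimal polynomial is
  m_A(x) = Π_λ (x − λ)^{k_λ}
where k_λ is the size of the *largest* Jordan block for λ (equivalently, the smallest k with (A − λI)^k v = 0 for every generalised eigenvector v of λ).

  λ = -5: largest Jordan block has size 3, contributing (x + 5)^3

So m_A(x) = (x + 5)^3 = x^3 + 15*x^2 + 75*x + 125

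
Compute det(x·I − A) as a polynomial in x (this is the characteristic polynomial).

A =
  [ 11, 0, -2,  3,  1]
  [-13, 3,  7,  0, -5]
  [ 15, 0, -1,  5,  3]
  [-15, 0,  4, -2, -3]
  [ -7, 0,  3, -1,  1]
x^5 - 12*x^4 + 54*x^3 - 108*x^2 + 81*x

Expanding det(x·I − A) (e.g. by cofactor expansion or by noting that A is similar to its Jordan form J, which has the same characteristic polynomial as A) gives
  χ_A(x) = x^5 - 12*x^4 + 54*x^3 - 108*x^2 + 81*x
which factors as x*(x - 3)^4. The eigenvalues (with algebraic multiplicities) are λ = 0 with multiplicity 1, λ = 3 with multiplicity 4.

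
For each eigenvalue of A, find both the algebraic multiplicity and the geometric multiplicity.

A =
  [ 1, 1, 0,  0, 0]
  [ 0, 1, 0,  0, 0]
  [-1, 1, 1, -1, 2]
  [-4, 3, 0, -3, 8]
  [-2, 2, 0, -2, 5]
λ = 1: alg = 5, geom = 3

Step 1 — factor the characteristic polynomial to read off the algebraic multiplicities:
  χ_A(x) = (x - 1)^5

Step 2 — compute geometric multiplicities via the rank-nullity identity g(λ) = n − rank(A − λI):
  rank(A − (1)·I) = 2, so dim ker(A − (1)·I) = n − 2 = 3

Summary:
  λ = 1: algebraic multiplicity = 5, geometric multiplicity = 3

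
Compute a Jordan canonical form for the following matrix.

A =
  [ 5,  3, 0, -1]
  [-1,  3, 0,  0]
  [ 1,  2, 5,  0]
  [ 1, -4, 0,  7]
J_3(5) ⊕ J_1(5)

The characteristic polynomial is
  det(x·I − A) = x^4 - 20*x^3 + 150*x^2 - 500*x + 625 = (x - 5)^4

Eigenvalues and multiplicities (the geometric multiplicity of λ is n − rank(A − λI), which equals the number of Jordan blocks for λ):
  λ = 5: algebraic multiplicity = 4, geometric multiplicity = 2

Determining the block sizes for each eigenvalue:
  λ = 5: with am = 4 and gm = 2, the partition is not yet determined (e.g. several partitions of 4 into 2 parts exist). Let N = A − (5)·I. Computing rank(N^1) = 2, rank(N^2) = 1, rank(N^3) = 0; the number of blocks of size ≥ j is rank(N^{j−1}) − rank(N^j), giving [2, 1, 1]. So we have 1 block(s) of size 3, 1 block(s) of size 1 → block sizes [3, 1]

Assembling the blocks gives a Jordan form
J =
  [5, 1, 0, 0]
  [0, 5, 1, 0]
  [0, 0, 5, 0]
  [0, 0, 0, 5]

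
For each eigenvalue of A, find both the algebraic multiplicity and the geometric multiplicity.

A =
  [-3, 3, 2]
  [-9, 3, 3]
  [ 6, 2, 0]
λ = 0: alg = 3, geom = 1

Step 1 — factor the characteristic polynomial to read off the algebraic multiplicities:
  χ_A(x) = x^3

Step 2 — compute geometric multiplicities via the rank-nullity identity g(λ) = n − rank(A − λI):
  rank(A − (0)·I) = 2, so dim ker(A − (0)·I) = n − 2 = 1

Summary:
  λ = 0: algebraic multiplicity = 3, geometric multiplicity = 1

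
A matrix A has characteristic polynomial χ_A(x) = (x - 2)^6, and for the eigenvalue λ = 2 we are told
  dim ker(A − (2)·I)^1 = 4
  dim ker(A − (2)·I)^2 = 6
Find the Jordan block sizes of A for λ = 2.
Block sizes for λ = 2: [2, 2, 1, 1]

From the dimensions of kernels of powers, the number of Jordan blocks of size at least j is d_j − d_{j−1} where d_j = dim ker(N^j) (with d_0 = 0). Computing the differences gives [4, 2].
The number of blocks of size exactly k is (#blocks of size ≥ k) − (#blocks of size ≥ k + 1), so the partition is: 2 block(s) of size 1, 2 block(s) of size 2.
In nonincreasing order the block sizes are [2, 2, 1, 1].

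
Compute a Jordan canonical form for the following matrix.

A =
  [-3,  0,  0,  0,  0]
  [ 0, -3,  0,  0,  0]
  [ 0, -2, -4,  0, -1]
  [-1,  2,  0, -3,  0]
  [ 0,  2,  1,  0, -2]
J_2(-3) ⊕ J_2(-3) ⊕ J_1(-3)

The characteristic polynomial is
  det(x·I − A) = x^5 + 15*x^4 + 90*x^3 + 270*x^2 + 405*x + 243 = (x + 3)^5

Eigenvalues and multiplicities (the geometric multiplicity of λ is n − rank(A − λI), which equals the number of Jordan blocks for λ):
  λ = -3: algebraic multiplicity = 5, geometric multiplicity = 3

Determining the block sizes for each eigenvalue:
  λ = -3: with am = 5 and gm = 3, the partition is not yet determined (e.g. several partitions of 5 into 3 parts exist). Let N = A − (-3)·I. Computing rank(N^1) = 2, rank(N^2) = 0; the number of blocks of size ≥ j is rank(N^{j−1}) − rank(N^j), giving [3, 2]. So we have 2 block(s) of size 2, 1 block(s) of size 1 → block sizes [2, 2, 1]

Assembling the blocks gives a Jordan form
J =
  [-3,  1,  0,  0,  0]
  [ 0, -3,  0,  0,  0]
  [ 0,  0, -3,  1,  0]
  [ 0,  0,  0, -3,  0]
  [ 0,  0,  0,  0, -3]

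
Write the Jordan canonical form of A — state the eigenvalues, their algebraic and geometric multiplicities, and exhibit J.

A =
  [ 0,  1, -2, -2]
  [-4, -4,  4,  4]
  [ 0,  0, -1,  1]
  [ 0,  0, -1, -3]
J_2(-2) ⊕ J_2(-2)

The characteristic polynomial is
  det(x·I − A) = x^4 + 8*x^3 + 24*x^2 + 32*x + 16 = (x + 2)^4

Eigenvalues and multiplicities (the geometric multiplicity of λ is n − rank(A − λI), which equals the number of Jordan blocks for λ):
  λ = -2: algebraic multiplicity = 4, geometric multiplicity = 2

Determining the block sizes for each eigenvalue:
  λ = -2: with am = 4 and gm = 2, the partition is not yet determined (e.g. several partitions of 4 into 2 parts exist). Let N = A − (-2)·I. Computing rank(N^1) = 2, rank(N^2) = 0; the number of blocks of size ≥ j is rank(N^{j−1}) − rank(N^j), giving [2, 2]. So we have 2 block(s) of size 2 → block sizes [2, 2]

Assembling the blocks gives a Jordan form
J =
  [-2,  1,  0,  0]
  [ 0, -2,  0,  0]
  [ 0,  0, -2,  1]
  [ 0,  0,  0, -2]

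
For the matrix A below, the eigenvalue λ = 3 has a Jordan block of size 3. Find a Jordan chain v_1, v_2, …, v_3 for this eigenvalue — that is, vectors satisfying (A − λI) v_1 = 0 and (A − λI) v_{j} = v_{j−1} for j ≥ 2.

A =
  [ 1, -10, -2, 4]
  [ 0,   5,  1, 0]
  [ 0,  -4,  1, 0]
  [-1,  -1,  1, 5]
A Jordan chain for λ = 3 of length 3:
v_1 = (4, 0, 0, 2)ᵀ
v_2 = (-10, 2, -4, -1)ᵀ
v_3 = (0, 1, 0, 0)ᵀ

Let N = A − (3)·I. We want v_3 with N^3 v_3 = 0 but N^2 v_3 ≠ 0; then v_{j-1} := N · v_j for j = 3, …, 2.

Pick v_3 = (0, 1, 0, 0)ᵀ.
Then v_2 = N · v_3 = (-10, 2, -4, -1)ᵀ.
Then v_1 = N · v_2 = (4, 0, 0, 2)ᵀ.

Sanity check: (A − (3)·I) v_1 = (0, 0, 0, 0)ᵀ = 0. ✓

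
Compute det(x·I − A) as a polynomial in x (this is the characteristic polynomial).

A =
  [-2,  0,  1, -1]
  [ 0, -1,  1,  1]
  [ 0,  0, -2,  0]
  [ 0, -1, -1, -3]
x^4 + 8*x^3 + 24*x^2 + 32*x + 16

Expanding det(x·I − A) (e.g. by cofactor expansion or by noting that A is similar to its Jordan form J, which has the same characteristic polynomial as A) gives
  χ_A(x) = x^4 + 8*x^3 + 24*x^2 + 32*x + 16
which factors as (x + 2)^4. The eigenvalues (with algebraic multiplicities) are λ = -2 with multiplicity 4.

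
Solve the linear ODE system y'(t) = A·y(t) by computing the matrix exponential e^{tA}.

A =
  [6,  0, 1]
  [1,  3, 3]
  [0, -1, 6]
e^{tA} =
  [t^2*exp(5*t)/2 + t*exp(5*t) + exp(5*t), -t^2*exp(5*t)/2, t^2*exp(5*t) + t*exp(5*t)]
  [-t^2*exp(5*t)/2 + t*exp(5*t), t^2*exp(5*t)/2 - 2*t*exp(5*t) + exp(5*t), -t^2*exp(5*t) + 3*t*exp(5*t)]
  [-t^2*exp(5*t)/2, t^2*exp(5*t)/2 - t*exp(5*t), -t^2*exp(5*t) + t*exp(5*t) + exp(5*t)]

Strategy: write A = P · J · P⁻¹ where J is a Jordan canonical form, so e^{tA} = P · e^{tJ} · P⁻¹, and e^{tJ} can be computed block-by-block.

A has Jordan form
J =
  [5, 1, 0]
  [0, 5, 1]
  [0, 0, 5]
(up to reordering of blocks).

Per-block formulas:
  For a 3×3 Jordan block J_3(5): exp(t · J_3(5)) = e^(5t)·(I + t·N + (t^2/2)·N^2), where N is the 3×3 nilpotent shift.

After assembling e^{tJ} and conjugating by P, we get:

e^{tA} =
  [t^2*exp(5*t)/2 + t*exp(5*t) + exp(5*t), -t^2*exp(5*t)/2, t^2*exp(5*t) + t*exp(5*t)]
  [-t^2*exp(5*t)/2 + t*exp(5*t), t^2*exp(5*t)/2 - 2*t*exp(5*t) + exp(5*t), -t^2*exp(5*t) + 3*t*exp(5*t)]
  [-t^2*exp(5*t)/2, t^2*exp(5*t)/2 - t*exp(5*t), -t^2*exp(5*t) + t*exp(5*t) + exp(5*t)]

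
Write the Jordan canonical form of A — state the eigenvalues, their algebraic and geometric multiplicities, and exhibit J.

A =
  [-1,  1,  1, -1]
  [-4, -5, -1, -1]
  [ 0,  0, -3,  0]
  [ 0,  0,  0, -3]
J_3(-3) ⊕ J_1(-3)

The characteristic polynomial is
  det(x·I − A) = x^4 + 12*x^3 + 54*x^2 + 108*x + 81 = (x + 3)^4

Eigenvalues and multiplicities (the geometric multiplicity of λ is n − rank(A − λI), which equals the number of Jordan blocks for λ):
  λ = -3: algebraic multiplicity = 4, geometric multiplicity = 2

Determining the block sizes for each eigenvalue:
  λ = -3: with am = 4 and gm = 2, the partition is not yet determined (e.g. several partitions of 4 into 2 parts exist). Let N = A − (-3)·I. Computing rank(N^1) = 2, rank(N^2) = 1, rank(N^3) = 0; the number of blocks of size ≥ j is rank(N^{j−1}) − rank(N^j), giving [2, 1, 1]. So we have 1 block(s) of size 3, 1 block(s) of size 1 → block sizes [3, 1]

Assembling the blocks gives a Jordan form
J =
  [-3,  1,  0,  0]
  [ 0, -3,  1,  0]
  [ 0,  0, -3,  0]
  [ 0,  0,  0, -3]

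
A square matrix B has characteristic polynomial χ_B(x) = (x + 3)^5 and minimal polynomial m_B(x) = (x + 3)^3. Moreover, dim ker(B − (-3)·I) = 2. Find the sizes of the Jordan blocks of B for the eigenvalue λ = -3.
Block sizes for λ = -3: [3, 2]

Step 1 — from the characteristic polynomial, algebraic multiplicity of λ = -3 is 5. From dim ker(B − (-3)·I) = 2, there are exactly 2 Jordan blocks for λ = -3.
Step 2 — from the minimal polynomial, the factor (x + 3)^3 tells us the largest block for λ = -3 has size 3.
Step 3 — with total size 5, 2 blocks, and largest block 3, the block sizes (in nonincreasing order) are [3, 2].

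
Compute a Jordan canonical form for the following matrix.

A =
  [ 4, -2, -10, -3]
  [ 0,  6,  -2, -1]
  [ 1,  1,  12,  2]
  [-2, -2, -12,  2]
J_2(6) ⊕ J_2(6)

The characteristic polynomial is
  det(x·I − A) = x^4 - 24*x^3 + 216*x^2 - 864*x + 1296 = (x - 6)^4

Eigenvalues and multiplicities (the geometric multiplicity of λ is n − rank(A − λI), which equals the number of Jordan blocks for λ):
  λ = 6: algebraic multiplicity = 4, geometric multiplicity = 2

Determining the block sizes for each eigenvalue:
  λ = 6: with am = 4 and gm = 2, the partition is not yet determined (e.g. several partitions of 4 into 2 parts exist). Let N = A − (6)·I. Computing rank(N^1) = 2, rank(N^2) = 0; the number of blocks of size ≥ j is rank(N^{j−1}) − rank(N^j), giving [2, 2]. So we have 2 block(s) of size 2 → block sizes [2, 2]

Assembling the blocks gives a Jordan form
J =
  [6, 1, 0, 0]
  [0, 6, 0, 0]
  [0, 0, 6, 1]
  [0, 0, 0, 6]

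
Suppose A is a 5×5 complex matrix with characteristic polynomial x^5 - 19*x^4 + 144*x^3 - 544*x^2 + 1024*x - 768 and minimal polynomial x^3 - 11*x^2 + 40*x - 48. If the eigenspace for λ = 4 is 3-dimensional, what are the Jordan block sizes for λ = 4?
Block sizes for λ = 4: [2, 1, 1]

Step 1 — from the characteristic polynomial, algebraic multiplicity of λ = 4 is 4. From dim ker(A − (4)·I) = 3, there are exactly 3 Jordan blocks for λ = 4.
Step 2 — from the minimal polynomial, the factor (x − 4)^2 tells us the largest block for λ = 4 has size 2.
Step 3 — with total size 4, 3 blocks, and largest block 2, the block sizes (in nonincreasing order) are [2, 1, 1].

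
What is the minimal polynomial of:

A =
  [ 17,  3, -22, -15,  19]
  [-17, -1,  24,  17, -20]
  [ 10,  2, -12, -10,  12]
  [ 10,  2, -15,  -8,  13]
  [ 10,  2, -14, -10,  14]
x^3 - 6*x^2 + 12*x - 8

The characteristic polynomial is χ_A(x) = (x - 2)^5, so the eigenvalues are known. The minimal polynomial is
  m_A(x) = Π_λ (x − λ)^{k_λ}
where k_λ is the size of the *largest* Jordan block for λ (equivalently, the smallest k with (A − λI)^k v = 0 for every generalised eigenvector v of λ).

  λ = 2: largest Jordan block has size 3, contributing (x − 2)^3

So m_A(x) = (x - 2)^3 = x^3 - 6*x^2 + 12*x - 8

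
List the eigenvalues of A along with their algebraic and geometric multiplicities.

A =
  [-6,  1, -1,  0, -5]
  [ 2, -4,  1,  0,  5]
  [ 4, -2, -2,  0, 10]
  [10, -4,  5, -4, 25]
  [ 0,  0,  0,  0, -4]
λ = -4: alg = 5, geom = 3

Step 1 — factor the characteristic polynomial to read off the algebraic multiplicities:
  χ_A(x) = (x + 4)^5

Step 2 — compute geometric multiplicities via the rank-nullity identity g(λ) = n − rank(A − λI):
  rank(A − (-4)·I) = 2, so dim ker(A − (-4)·I) = n − 2 = 3

Summary:
  λ = -4: algebraic multiplicity = 5, geometric multiplicity = 3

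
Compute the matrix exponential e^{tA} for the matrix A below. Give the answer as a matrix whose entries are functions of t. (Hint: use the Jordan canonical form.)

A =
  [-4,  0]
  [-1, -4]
e^{tA} =
  [exp(-4*t), 0]
  [-t*exp(-4*t), exp(-4*t)]

Strategy: write A = P · J · P⁻¹ where J is a Jordan canonical form, so e^{tA} = P · e^{tJ} · P⁻¹, and e^{tJ} can be computed block-by-block.

A has Jordan form
J =
  [-4,  1]
  [ 0, -4]
(up to reordering of blocks).

Per-block formulas:
  For a 2×2 Jordan block J_2(-4): exp(t · J_2(-4)) = e^(-4t)·(I + t·N), where N is the 2×2 nilpotent shift.

After assembling e^{tJ} and conjugating by P, we get:

e^{tA} =
  [exp(-4*t), 0]
  [-t*exp(-4*t), exp(-4*t)]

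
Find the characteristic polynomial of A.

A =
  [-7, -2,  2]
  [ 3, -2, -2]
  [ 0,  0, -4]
x^3 + 13*x^2 + 56*x + 80

Expanding det(x·I − A) (e.g. by cofactor expansion or by noting that A is similar to its Jordan form J, which has the same characteristic polynomial as A) gives
  χ_A(x) = x^3 + 13*x^2 + 56*x + 80
which factors as (x + 4)^2*(x + 5). The eigenvalues (with algebraic multiplicities) are λ = -5 with multiplicity 1, λ = -4 with multiplicity 2.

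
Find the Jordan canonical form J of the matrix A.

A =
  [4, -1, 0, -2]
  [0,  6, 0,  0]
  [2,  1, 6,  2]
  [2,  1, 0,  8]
J_2(6) ⊕ J_1(6) ⊕ J_1(6)

The characteristic polynomial is
  det(x·I − A) = x^4 - 24*x^3 + 216*x^2 - 864*x + 1296 = (x - 6)^4

Eigenvalues and multiplicities (the geometric multiplicity of λ is n − rank(A − λI), which equals the number of Jordan blocks for λ):
  λ = 6: algebraic multiplicity = 4, geometric multiplicity = 3

Determining the block sizes for each eigenvalue:
  λ = 6: 3 blocks summing to 4 forces exactly one block of size 2 and the rest size 1 → block sizes [2, 1, 1]

Assembling the blocks gives a Jordan form
J =
  [6, 1, 0, 0]
  [0, 6, 0, 0]
  [0, 0, 6, 0]
  [0, 0, 0, 6]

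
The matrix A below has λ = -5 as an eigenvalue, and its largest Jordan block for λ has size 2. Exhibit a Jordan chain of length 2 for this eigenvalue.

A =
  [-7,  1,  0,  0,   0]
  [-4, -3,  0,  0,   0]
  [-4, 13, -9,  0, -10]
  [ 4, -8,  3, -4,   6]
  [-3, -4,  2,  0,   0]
A Jordan chain for λ = -5 of length 2:
v_1 = (-9, -18, -27, 27, -9)ᵀ
v_2 = (5, 1, 5, 0, 0)ᵀ

Let N = A − (-5)·I. We want v_2 with N^2 v_2 = 0 but N^1 v_2 ≠ 0; then v_{j-1} := N · v_j for j = 2, …, 2.

Pick v_2 = (5, 1, 5, 0, 0)ᵀ.
Then v_1 = N · v_2 = (-9, -18, -27, 27, -9)ᵀ.

Sanity check: (A − (-5)·I) v_1 = (0, 0, 0, 0, 0)ᵀ = 0. ✓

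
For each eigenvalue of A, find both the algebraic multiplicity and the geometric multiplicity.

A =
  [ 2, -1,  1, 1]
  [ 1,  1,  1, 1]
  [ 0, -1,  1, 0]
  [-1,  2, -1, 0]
λ = 1: alg = 4, geom = 2

Step 1 — factor the characteristic polynomial to read off the algebraic multiplicities:
  χ_A(x) = (x - 1)^4

Step 2 — compute geometric multiplicities via the rank-nullity identity g(λ) = n − rank(A − λI):
  rank(A − (1)·I) = 2, so dim ker(A − (1)·I) = n − 2 = 2

Summary:
  λ = 1: algebraic multiplicity = 4, geometric multiplicity = 2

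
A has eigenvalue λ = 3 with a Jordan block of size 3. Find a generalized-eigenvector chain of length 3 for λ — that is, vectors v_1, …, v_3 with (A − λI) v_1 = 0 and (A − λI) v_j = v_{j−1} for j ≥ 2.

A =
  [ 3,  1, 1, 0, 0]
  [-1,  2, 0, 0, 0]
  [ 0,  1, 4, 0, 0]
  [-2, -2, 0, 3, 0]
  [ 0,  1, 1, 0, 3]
A Jordan chain for λ = 3 of length 3:
v_1 = (-1, 1, -1, 2, -1)ᵀ
v_2 = (0, -1, 0, -2, 0)ᵀ
v_3 = (1, 0, 0, 0, 0)ᵀ

Let N = A − (3)·I. We want v_3 with N^3 v_3 = 0 but N^2 v_3 ≠ 0; then v_{j-1} := N · v_j for j = 3, …, 2.

Pick v_3 = (1, 0, 0, 0, 0)ᵀ.
Then v_2 = N · v_3 = (0, -1, 0, -2, 0)ᵀ.
Then v_1 = N · v_2 = (-1, 1, -1, 2, -1)ᵀ.

Sanity check: (A − (3)·I) v_1 = (0, 0, 0, 0, 0)ᵀ = 0. ✓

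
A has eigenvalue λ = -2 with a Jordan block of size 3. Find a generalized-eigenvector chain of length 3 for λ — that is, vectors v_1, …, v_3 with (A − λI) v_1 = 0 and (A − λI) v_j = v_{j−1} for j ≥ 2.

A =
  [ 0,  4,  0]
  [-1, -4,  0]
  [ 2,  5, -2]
A Jordan chain for λ = -2 of length 3:
v_1 = (0, 0, -1)ᵀ
v_2 = (2, -1, 2)ᵀ
v_3 = (1, 0, 0)ᵀ

Let N = A − (-2)·I. We want v_3 with N^3 v_3 = 0 but N^2 v_3 ≠ 0; then v_{j-1} := N · v_j for j = 3, …, 2.

Pick v_3 = (1, 0, 0)ᵀ.
Then v_2 = N · v_3 = (2, -1, 2)ᵀ.
Then v_1 = N · v_2 = (0, 0, -1)ᵀ.

Sanity check: (A − (-2)·I) v_1 = (0, 0, 0)ᵀ = 0. ✓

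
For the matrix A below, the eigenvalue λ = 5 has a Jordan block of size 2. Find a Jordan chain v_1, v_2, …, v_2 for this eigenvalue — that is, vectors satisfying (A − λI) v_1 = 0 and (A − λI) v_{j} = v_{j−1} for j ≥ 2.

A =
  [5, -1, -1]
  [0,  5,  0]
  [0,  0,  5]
A Jordan chain for λ = 5 of length 2:
v_1 = (-1, 0, 0)ᵀ
v_2 = (0, 1, 0)ᵀ

Let N = A − (5)·I. We want v_2 with N^2 v_2 = 0 but N^1 v_2 ≠ 0; then v_{j-1} := N · v_j for j = 2, …, 2.

Pick v_2 = (0, 1, 0)ᵀ.
Then v_1 = N · v_2 = (-1, 0, 0)ᵀ.

Sanity check: (A − (5)·I) v_1 = (0, 0, 0)ᵀ = 0. ✓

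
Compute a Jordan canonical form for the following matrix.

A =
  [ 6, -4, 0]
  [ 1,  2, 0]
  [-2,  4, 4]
J_2(4) ⊕ J_1(4)

The characteristic polynomial is
  det(x·I − A) = x^3 - 12*x^2 + 48*x - 64 = (x - 4)^3

Eigenvalues and multiplicities (the geometric multiplicity of λ is n − rank(A − λI), which equals the number of Jordan blocks for λ):
  λ = 4: algebraic multiplicity = 3, geometric multiplicity = 2

Determining the block sizes for each eigenvalue:
  λ = 4: 2 blocks summing to 3 forces exactly one block of size 2 and the rest size 1 → block sizes [2, 1]

Assembling the blocks gives a Jordan form
J =
  [4, 1, 0]
  [0, 4, 0]
  [0, 0, 4]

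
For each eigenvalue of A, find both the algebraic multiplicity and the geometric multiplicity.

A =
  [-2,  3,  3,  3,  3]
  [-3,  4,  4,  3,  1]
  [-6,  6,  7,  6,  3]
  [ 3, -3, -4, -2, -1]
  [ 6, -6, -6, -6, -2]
λ = -2: alg = 1, geom = 1; λ = 1: alg = 3, geom = 2; λ = 4: alg = 1, geom = 1

Step 1 — factor the characteristic polynomial to read off the algebraic multiplicities:
  χ_A(x) = (x - 4)*(x - 1)^3*(x + 2)

Step 2 — compute geometric multiplicities via the rank-nullity identity g(λ) = n − rank(A − λI):
  rank(A − (-2)·I) = 4, so dim ker(A − (-2)·I) = n − 4 = 1
  rank(A − (1)·I) = 3, so dim ker(A − (1)·I) = n − 3 = 2
  rank(A − (4)·I) = 4, so dim ker(A − (4)·I) = n − 4 = 1

Summary:
  λ = -2: algebraic multiplicity = 1, geometric multiplicity = 1
  λ = 1: algebraic multiplicity = 3, geometric multiplicity = 2
  λ = 4: algebraic multiplicity = 1, geometric multiplicity = 1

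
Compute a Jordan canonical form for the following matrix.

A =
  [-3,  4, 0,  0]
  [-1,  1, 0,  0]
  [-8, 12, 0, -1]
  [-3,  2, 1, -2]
J_3(-1) ⊕ J_1(-1)

The characteristic polynomial is
  det(x·I − A) = x^4 + 4*x^3 + 6*x^2 + 4*x + 1 = (x + 1)^4

Eigenvalues and multiplicities (the geometric multiplicity of λ is n − rank(A − λI), which equals the number of Jordan blocks for λ):
  λ = -1: algebraic multiplicity = 4, geometric multiplicity = 2

Determining the block sizes for each eigenvalue:
  λ = -1: with am = 4 and gm = 2, the partition is not yet determined (e.g. several partitions of 4 into 2 parts exist). Let N = A − (-1)·I. Computing rank(N^1) = 2, rank(N^2) = 1, rank(N^3) = 0; the number of blocks of size ≥ j is rank(N^{j−1}) − rank(N^j), giving [2, 1, 1]. So we have 1 block(s) of size 3, 1 block(s) of size 1 → block sizes [3, 1]

Assembling the blocks gives a Jordan form
J =
  [-1,  1,  0,  0]
  [ 0, -1,  1,  0]
  [ 0,  0, -1,  0]
  [ 0,  0,  0, -1]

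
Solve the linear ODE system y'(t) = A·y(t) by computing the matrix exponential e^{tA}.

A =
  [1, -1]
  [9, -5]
e^{tA} =
  [3*t*exp(-2*t) + exp(-2*t), -t*exp(-2*t)]
  [9*t*exp(-2*t), -3*t*exp(-2*t) + exp(-2*t)]

Strategy: write A = P · J · P⁻¹ where J is a Jordan canonical form, so e^{tA} = P · e^{tJ} · P⁻¹, and e^{tJ} can be computed block-by-block.

A has Jordan form
J =
  [-2,  1]
  [ 0, -2]
(up to reordering of blocks).

Per-block formulas:
  For a 2×2 Jordan block J_2(-2): exp(t · J_2(-2)) = e^(-2t)·(I + t·N), where N is the 2×2 nilpotent shift.

After assembling e^{tJ} and conjugating by P, we get:

e^{tA} =
  [3*t*exp(-2*t) + exp(-2*t), -t*exp(-2*t)]
  [9*t*exp(-2*t), -3*t*exp(-2*t) + exp(-2*t)]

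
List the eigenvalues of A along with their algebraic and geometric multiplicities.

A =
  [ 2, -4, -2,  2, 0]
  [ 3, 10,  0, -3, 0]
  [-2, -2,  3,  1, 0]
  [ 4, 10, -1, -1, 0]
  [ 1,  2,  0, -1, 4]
λ = 2: alg = 1, geom = 1; λ = 4: alg = 4, geom = 2

Step 1 — factor the characteristic polynomial to read off the algebraic multiplicities:
  χ_A(x) = (x - 4)^4*(x - 2)

Step 2 — compute geometric multiplicities via the rank-nullity identity g(λ) = n − rank(A − λI):
  rank(A − (2)·I) = 4, so dim ker(A − (2)·I) = n − 4 = 1
  rank(A − (4)·I) = 3, so dim ker(A − (4)·I) = n − 3 = 2

Summary:
  λ = 2: algebraic multiplicity = 1, geometric multiplicity = 1
  λ = 4: algebraic multiplicity = 4, geometric multiplicity = 2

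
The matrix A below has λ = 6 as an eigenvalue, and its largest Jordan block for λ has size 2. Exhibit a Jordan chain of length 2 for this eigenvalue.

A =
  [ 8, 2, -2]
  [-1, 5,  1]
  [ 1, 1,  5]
A Jordan chain for λ = 6 of length 2:
v_1 = (2, -1, 1)ᵀ
v_2 = (1, 0, 0)ᵀ

Let N = A − (6)·I. We want v_2 with N^2 v_2 = 0 but N^1 v_2 ≠ 0; then v_{j-1} := N · v_j for j = 2, …, 2.

Pick v_2 = (1, 0, 0)ᵀ.
Then v_1 = N · v_2 = (2, -1, 1)ᵀ.

Sanity check: (A − (6)·I) v_1 = (0, 0, 0)ᵀ = 0. ✓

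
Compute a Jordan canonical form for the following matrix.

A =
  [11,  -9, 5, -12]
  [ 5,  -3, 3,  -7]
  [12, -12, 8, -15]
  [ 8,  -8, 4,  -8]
J_2(2) ⊕ J_2(2)

The characteristic polynomial is
  det(x·I − A) = x^4 - 8*x^3 + 24*x^2 - 32*x + 16 = (x - 2)^4

Eigenvalues and multiplicities (the geometric multiplicity of λ is n − rank(A − λI), which equals the number of Jordan blocks for λ):
  λ = 2: algebraic multiplicity = 4, geometric multiplicity = 2

Determining the block sizes for each eigenvalue:
  λ = 2: with am = 4 and gm = 2, the partition is not yet determined (e.g. several partitions of 4 into 2 parts exist). Let N = A − (2)·I. Computing rank(N^1) = 2, rank(N^2) = 0; the number of blocks of size ≥ j is rank(N^{j−1}) − rank(N^j), giving [2, 2]. So we have 2 block(s) of size 2 → block sizes [2, 2]

Assembling the blocks gives a Jordan form
J =
  [2, 1, 0, 0]
  [0, 2, 0, 0]
  [0, 0, 2, 1]
  [0, 0, 0, 2]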